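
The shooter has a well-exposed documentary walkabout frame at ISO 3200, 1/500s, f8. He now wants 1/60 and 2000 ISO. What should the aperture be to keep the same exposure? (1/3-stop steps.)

Shutter speed: 1/500 → 1/400 → 1/320 → 1/250 → 1/200 → 1/160 → 1/125 → 1/100 → 1/80 → 1/60 — 3 stops slower (brighter).
ISO: 3200 → 2500 → 2000 — 2/3 stop lower (darker).
Net change so far: 2 1/3 stops brighter. Offset with the aperture: f/8 → f/9 → f/10 → f/11 → f/13 → f/14 → f/16 → f/18.

f/18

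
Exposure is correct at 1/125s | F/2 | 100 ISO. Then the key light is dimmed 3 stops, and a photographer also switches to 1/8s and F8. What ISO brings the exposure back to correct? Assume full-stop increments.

ISO 800

Scene light: 3 stops darker.
Shutter speed: 1/125 → 1/60 → 1/30 → 1/15 → 1/8 — 4 stops longer (brighter).
Aperture: f/2 → f/2.8 → f/4 → f/5.6 → f/8 — 4 stops stopped down (darker).
Net so far: 3 stops darker. ISO: 100 → 200 → 400 → 800.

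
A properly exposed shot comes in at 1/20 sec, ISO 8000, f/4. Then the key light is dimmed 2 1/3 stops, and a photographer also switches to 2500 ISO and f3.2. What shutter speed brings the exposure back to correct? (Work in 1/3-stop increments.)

Scene light: 2 1/3 stops darker.
ISO: 8000 → 6400 → 5000 → 4000 → 3200 → 2500 — 1 2/3 stops lower (darker).
Aperture: f/4 → f/3.5 → f/3.2 — 2/3 stop opened up (brighter).
Net so far: 3 1/3 stops darker. Shutter speed: 1/20 → 1/15 → 1/13 → 1/10 → 1/8 → 1/6 → 1/5 → 1/4 → 0.3 → 0.4 → 0.5.

0.5 s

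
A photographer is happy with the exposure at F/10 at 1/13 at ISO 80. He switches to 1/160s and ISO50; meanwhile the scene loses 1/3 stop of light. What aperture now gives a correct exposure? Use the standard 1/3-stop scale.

f/2

Scene light: 1/3 stop darker.
Shutter speed: 1/13 → 1/15 → 1/20 → 1/25 → 1/30 → 1/40 → 1/50 → 1/60 → 1/80 → 1/100 → 1/125 → 1/160 — 3 2/3 stops shorter (darker).
ISO: 80 → 64 → 50 — 2/3 stop dropped (darker).
Net so far: 4 2/3 stops darker. Aperture: f/10 → f/9 → f/8 → f/7.1 → f/6.3 → f/5.6 → f/5 → f/4.5 → f/4 → f/3.5 → f/3.2 → f/2.8 → f/2.5 → f/2.2 → f/2.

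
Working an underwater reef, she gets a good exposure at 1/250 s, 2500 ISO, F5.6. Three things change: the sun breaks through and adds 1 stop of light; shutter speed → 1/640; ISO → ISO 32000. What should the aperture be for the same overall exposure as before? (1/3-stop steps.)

f/18

Scene light: 1 stop brighter.
Shutter speed: 1/250 → 1/320 → 1/400 → 1/500 → 1/640 — 1 1/3 stops shorter (darker).
ISO: 2500 → 3200 → 4000 → 5000 → 6400 → 8000 → 10000 → 12800 → 16000 → 20000 → 25600 → 32000 — 3 2/3 stops higher (brighter).
Net so far: 3 1/3 stops brighter. Aperture: f/5.6 → f/6.3 → f/7.1 → f/8 → f/9 → f/10 → f/11 → f/13 → f/14 → f/16 → f/18.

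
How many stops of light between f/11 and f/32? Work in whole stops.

3 stops

f/11 → f/16 → f/22 → f/32 — count the steps: 3 stops.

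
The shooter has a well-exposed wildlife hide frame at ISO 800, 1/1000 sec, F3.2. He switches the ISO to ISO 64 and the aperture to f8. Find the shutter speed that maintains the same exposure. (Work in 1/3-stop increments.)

ISO: 800 → 640 → 500 → 400 → 320 → 250 → 200 → 160 → 125 → 100 → 80 → 64 — 3 2/3 stops dropped (darker).
Aperture: f/3.2 → f/3.5 → f/4 → f/4.5 → f/5 → f/5.6 → f/6.3 → f/7.1 → f/8 — 2 2/3 stops narrower (darker).
Net change so far: 6 1/3 stops darker. Offset with the shutter speed: 1/1000 → 1/800 → 1/640 → 1/500 → 1/400 → 1/320 → 1/250 → 1/200 → 1/160 → 1/125 → 1/100 → 1/80 → 1/60 → 1/50 → 1/40 → 1/30 → 1/25 → 1/20 → 1/15 → 1/13.

1/13s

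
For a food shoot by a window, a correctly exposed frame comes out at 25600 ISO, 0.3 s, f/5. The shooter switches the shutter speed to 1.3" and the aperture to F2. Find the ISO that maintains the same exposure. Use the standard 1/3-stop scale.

Shutter speed: 0.3 → 0.4 → 0.5 → 0.6 → 0.8 → 1 → 1.3 — 2 stops slower (brighter).
Aperture: f/5 → f/4.5 → f/4 → f/3.5 → f/3.2 → f/2.8 → f/2.5 → f/2.2 → f/2 — 2 2/3 stops larger aperture (brighter).
Net change so far: 4 2/3 stops brighter. Offset with the ISO: 25600 → 20000 → 16000 → 12800 → 10000 → 8000 → 6400 → 5000 → 4000 → 3200 → 2500 → 2000 → 1600 → 1250 → 1000.

ISO 1000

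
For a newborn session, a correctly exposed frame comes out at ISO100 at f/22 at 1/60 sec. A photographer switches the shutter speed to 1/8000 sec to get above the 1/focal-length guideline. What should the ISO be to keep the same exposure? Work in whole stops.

Shutter speed: 1/60 → 1/125 → 1/250 → 1/500 → 1/1000 → 1/2000 → 1/4000 → 1/8000 — 7 stops shorter (darker).
Need 7 stops brighter from the ISO: 100 → 200 → 400 → 800 → 1600 → 3200 → 6400 → 12800.

ISO 12800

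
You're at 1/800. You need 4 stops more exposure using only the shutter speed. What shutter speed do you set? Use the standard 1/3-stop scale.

Shutter speed: 1/800 → 1/640 → 1/500 → 1/400 → 1/320 → 1/250 → 1/200 → 1/160 → 1/125 → 1/100 → 1/80 → 1/60 → 1/50 — 4 stops slower (brighter).

1/50s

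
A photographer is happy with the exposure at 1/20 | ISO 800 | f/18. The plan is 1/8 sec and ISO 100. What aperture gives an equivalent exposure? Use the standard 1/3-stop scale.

f/10

Shutter speed: 1/20 → 1/15 → 1/13 → 1/10 → 1/8 — 1 1/3 stops slower (brighter).
ISO: 800 → 640 → 500 → 400 → 320 → 250 → 200 → 160 → 125 → 100 — 3 stops lower (darker).
Net change so far: 1 2/3 stops darker. Offset with the aperture: f/18 → f/16 → f/14 → f/13 → f/11 → f/10.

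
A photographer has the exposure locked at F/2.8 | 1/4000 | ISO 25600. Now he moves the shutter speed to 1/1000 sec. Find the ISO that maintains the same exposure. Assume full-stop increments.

ISO 6400

Shutter speed: 1/4000 → 1/2000 → 1/1000 — 2 stops longer (brighter).
Need 2 stops darker from the ISO: 25600 → 12800 → 6400.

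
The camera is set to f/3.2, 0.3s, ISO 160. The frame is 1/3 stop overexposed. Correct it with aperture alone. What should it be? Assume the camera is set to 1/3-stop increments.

Overexposed by 1/3 stop → need 1/3 stop darker.
Aperture: f/3.2 → f/3.5.

f/3.5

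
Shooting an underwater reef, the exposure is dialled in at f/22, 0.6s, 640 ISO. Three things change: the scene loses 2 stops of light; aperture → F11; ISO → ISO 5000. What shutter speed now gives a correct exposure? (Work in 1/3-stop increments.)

1/13s

Scene light: 2 stops darker.
Aperture: f/22 → f/20 → f/18 → f/16 → f/14 → f/13 → f/11 — 2 stops larger aperture (brighter).
ISO: 640 → 800 → 1000 → 1250 → 1600 → 2000 → 2500 → 3200 → 4000 → 5000 — 3 stops raised (brighter).
Net so far: 3 stops brighter. Shutter speed: 0.6 → 0.5 → 0.4 → 0.3 → 1/4 → 1/5 → 1/6 → 1/8 → 1/10 → 1/13.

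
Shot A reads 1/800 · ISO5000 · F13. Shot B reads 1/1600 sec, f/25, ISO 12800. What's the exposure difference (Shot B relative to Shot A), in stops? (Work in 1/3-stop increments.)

Aperture: f/13 → f/14 → f/16 → f/18 → f/20 → f/22 → f/25 — 2 stops smaller aperture (darker).
Shutter speed: 1/800 → 1/1000 → 1/1250 → 1/1600 — 1 stop faster (darker).
ISO: 5000 → 6400 → 8000 → 10000 → 12800 — 1 1/3 stops raised (brighter).
Net: −2 −1 +1 1/3 = −1 2/3 stops.

1 2/3 stops darker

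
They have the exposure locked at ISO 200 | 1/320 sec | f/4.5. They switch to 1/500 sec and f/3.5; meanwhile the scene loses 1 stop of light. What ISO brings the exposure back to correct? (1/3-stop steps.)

ISO 400

Scene light: 1 stop darker.
Shutter speed: 1/320 → 1/400 → 1/500 — 2/3 stop shorter (darker).
Aperture: f/4.5 → f/4 → f/3.5 — 2/3 stop opened up (brighter).
Net so far: 1 stop darker. ISO: 200 → 250 → 320 → 400.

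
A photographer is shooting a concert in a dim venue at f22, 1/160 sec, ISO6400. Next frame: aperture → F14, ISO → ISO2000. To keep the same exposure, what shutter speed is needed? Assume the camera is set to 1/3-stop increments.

1/125s

Aperture: f/22 → f/20 → f/18 → f/16 → f/14 — 1 1/3 stops wider (brighter).
ISO: 6400 → 5000 → 4000 → 3200 → 2500 → 2000 — 1 2/3 stops dropped (darker).
Net change so far: 1/3 stop darker. Offset with the shutter speed: 1/160 → 1/125.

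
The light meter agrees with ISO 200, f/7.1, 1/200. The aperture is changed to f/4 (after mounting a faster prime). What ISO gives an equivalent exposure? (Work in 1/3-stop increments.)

ISO 64

Aperture: f/7.1 → f/6.3 → f/5.6 → f/5 → f/4.5 → f/4 — 1 2/3 stops larger aperture (brighter).
Need 1 2/3 stops darker from the ISO: 200 → 160 → 125 → 100 → 80 → 64.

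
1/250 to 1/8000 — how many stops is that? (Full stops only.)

1/250 → 1/500 → 1/1000 → 1/2000 → 1/4000 → 1/8000 — count the steps: 5 stops.

5 stops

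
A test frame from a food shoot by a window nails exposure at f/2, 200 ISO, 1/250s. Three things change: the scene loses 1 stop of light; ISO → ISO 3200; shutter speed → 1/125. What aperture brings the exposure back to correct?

Scene light: 1 stop darker.
ISO: 200 → 400 → 800 → 1600 → 3200 — 4 stops higher (brighter).
Shutter speed: 1/250 → 1/125 — 1 stop longer (brighter).
Net so far: 4 stops brighter. Aperture: f/2 → f/2.8 → f/4 → f/5.6 → f/8.

f/8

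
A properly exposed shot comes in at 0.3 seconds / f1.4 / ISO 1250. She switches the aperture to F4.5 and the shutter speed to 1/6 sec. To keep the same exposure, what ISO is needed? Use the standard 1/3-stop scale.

Aperture: f/1.4 → f/1.6 → f/1.8 → f/2 → f/2.2 → f/2.5 → f/2.8 → f/3.2 → f/3.5 → f/4 → f/4.5 — 3 1/3 stops narrower (darker).
Shutter speed: 0.3 → 1/4 → 1/5 → 1/6 — 1 stop faster (darker).
Net change so far: 4 1/3 stops darker. Offset with the ISO: 1250 → 1600 → 2000 → 2500 → 3200 → 4000 → 5000 → 6400 → 8000 → 10000 → 12800 → 16000 → 20000 → 25600.

ISO 25600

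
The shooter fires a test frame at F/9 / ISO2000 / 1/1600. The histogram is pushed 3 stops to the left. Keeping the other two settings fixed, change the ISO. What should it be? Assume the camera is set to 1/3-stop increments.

Underexposed by 3 stops → need 3 stops brighter.
ISO: 2000 → 2500 → 3200 → 4000 → 5000 → 6400 → 8000 → 10000 → 12800 → 16000.

ISO 16000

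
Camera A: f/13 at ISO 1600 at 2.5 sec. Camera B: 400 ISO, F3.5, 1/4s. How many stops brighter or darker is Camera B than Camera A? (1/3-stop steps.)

Aperture: f/13 → f/11 → f/10 → f/9 → f/8 → f/7.1 → f/6.3 → f/5.6 → f/5 → f/4.5 → f/4 → f/3.5 — 3 2/3 stops larger aperture (brighter).
Shutter speed: 2.5 → 2 → 1.6 → 1.3 → 1 → 0.8 → 0.6 → 0.5 → 0.4 → 0.3 → 1/4 — 3 1/3 stops faster (darker).
ISO: 1600 → 1250 → 1000 → 800 → 640 → 500 → 400 — 2 stops lower (darker).
Net: +3 2/3 −3 1/3 −2 = −1 2/3 stops.

1 2/3 stops darker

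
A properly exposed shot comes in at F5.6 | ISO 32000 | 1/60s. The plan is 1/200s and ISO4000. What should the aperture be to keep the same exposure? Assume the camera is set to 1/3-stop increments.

Shutter speed: 1/60 → 1/80 → 1/100 → 1/125 → 1/160 → 1/200 — 1 2/3 stops shorter (darker).
ISO: 32000 → 25600 → 20000 → 16000 → 12800 → 10000 → 8000 → 6400 → 5000 → 4000 — 3 stops dropped (darker).
Net change so far: 4 2/3 stops darker. Offset with the aperture: f/5.6 → f/5 → f/4.5 → f/4 → f/3.5 → f/3.2 → f/2.8 → f/2.5 → f/2.2 → f/2 → f/1.8 → f/1.6 → f/1.4 → f/1.2 → f/1.1.

f/1.1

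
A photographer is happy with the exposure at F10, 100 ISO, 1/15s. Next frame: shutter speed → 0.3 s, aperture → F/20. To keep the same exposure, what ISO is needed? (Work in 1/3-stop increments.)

Shutter speed: 1/15 → 1/13 → 1/10 → 1/8 → 1/6 → 1/5 → 1/4 → 0.3 — 2 1/3 stops slower (brighter).
Aperture: f/10 → f/11 → f/13 → f/14 → f/16 → f/18 → f/20 — 2 stops smaller aperture (darker).
Net change so far: 1/3 stop brighter. Offset with the ISO: 100 → 80.

ISO 80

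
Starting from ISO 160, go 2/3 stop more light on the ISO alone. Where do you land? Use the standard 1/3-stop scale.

ISO 250

ISO: 160 → 200 → 250 — 2/3 stop higher (brighter).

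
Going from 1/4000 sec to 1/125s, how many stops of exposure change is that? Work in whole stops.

5 stops

1/4000 → 1/2000 → 1/1000 → 1/500 → 1/250 → 1/125 — count the steps: 5 stops.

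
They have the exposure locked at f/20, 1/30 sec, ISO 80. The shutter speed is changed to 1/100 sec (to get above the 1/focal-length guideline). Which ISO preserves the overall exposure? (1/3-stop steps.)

Shutter speed: 1/30 → 1/40 → 1/50 → 1/60 → 1/80 → 1/100 — 1 2/3 stops shorter (darker).
Need 1 2/3 stops brighter from the ISO: 80 → 100 → 125 → 160 → 200 → 250.

ISO 250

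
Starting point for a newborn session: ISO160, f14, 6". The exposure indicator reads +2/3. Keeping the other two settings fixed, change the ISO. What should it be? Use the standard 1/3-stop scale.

Overexposed by 2/3 stop → need 2/3 stop darker.
ISO: 160 → 125 → 100.

ISO 100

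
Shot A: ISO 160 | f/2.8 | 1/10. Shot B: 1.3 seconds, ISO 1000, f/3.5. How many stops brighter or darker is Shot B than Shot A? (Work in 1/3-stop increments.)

5 2/3 stops brighter

Aperture: f/2.8 → f/3.2 → f/3.5 — 2/3 stop smaller aperture (darker).
Shutter speed: 1/10 → 1/8 → 1/6 → 1/5 → 1/4 → 0.3 → 0.4 → 0.5 → 0.6 → 0.8 → 1 → 1.3 — 3 2/3 stops slower (brighter).
ISO: 160 → 200 → 250 → 320 → 400 → 500 → 640 → 800 → 1000 — 2 2/3 stops raised (brighter).
Net: −2/3 +3 2/3 +2 2/3 = +5 2/3 stops.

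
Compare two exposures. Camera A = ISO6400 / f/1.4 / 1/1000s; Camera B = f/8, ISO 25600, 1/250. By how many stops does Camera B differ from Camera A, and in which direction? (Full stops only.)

1 stop darker

Aperture: f/1.4 → f/2 → f/2.8 → f/4 → f/5.6 → f/8 — 5 stops smaller aperture (darker).
Shutter speed: 1/1000 → 1/500 → 1/250 — 2 stops longer (brighter).
ISO: 6400 → 12800 → 25600 — 2 stops higher (brighter).
Net: −5 +2 +2 = −1 stop.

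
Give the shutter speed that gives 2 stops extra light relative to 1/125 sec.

1/30s

Shutter speed: 1/125 → 1/60 → 1/30 — 2 stops slower (brighter).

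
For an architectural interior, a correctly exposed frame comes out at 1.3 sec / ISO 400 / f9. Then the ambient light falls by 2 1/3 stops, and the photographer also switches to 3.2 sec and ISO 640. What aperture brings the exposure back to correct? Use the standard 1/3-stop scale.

f/8

Scene light: 2 1/3 stops darker.
Shutter speed: 1.3 → 1.6 → 2 → 2.5 → 3.2 — 1 1/3 stops longer (brighter).
ISO: 400 → 500 → 640 — 2/3 stop higher (brighter).
Net so far: 1/3 stop darker. Aperture: f/9 → f/8.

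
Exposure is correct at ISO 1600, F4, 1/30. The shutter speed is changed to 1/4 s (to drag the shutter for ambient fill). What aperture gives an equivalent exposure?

Shutter speed: 1/30 → 1/15 → 1/8 → 1/4 — 3 stops slower (brighter).
Need 3 stops darker from the aperture: f/4 → f/5.6 → f/8 → f/11.

f/11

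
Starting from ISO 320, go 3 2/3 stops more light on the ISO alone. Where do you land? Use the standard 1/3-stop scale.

ISO 4000

ISO: 320 → 400 → 500 → 640 → 800 → 1000 → 1250 → 1600 → 2000 → 2500 → 3200 → 4000 — 3 2/3 stops raised (brighter).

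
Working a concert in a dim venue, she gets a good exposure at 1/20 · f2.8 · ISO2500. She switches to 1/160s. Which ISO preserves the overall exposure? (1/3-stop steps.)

Shutter speed: 1/20 → 1/25 → 1/30 → 1/40 → 1/50 → 1/60 → 1/80 → 1/100 → 1/125 → 1/160 — 3 stops faster (darker).
Need 3 stops brighter from the ISO: 2500 → 3200 → 4000 → 5000 → 6400 → 8000 → 10000 → 12800 → 16000 → 20000.

ISO 20000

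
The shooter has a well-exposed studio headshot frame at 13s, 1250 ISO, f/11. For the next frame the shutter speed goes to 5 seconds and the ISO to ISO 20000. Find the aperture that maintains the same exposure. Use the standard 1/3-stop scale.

Shutter speed: 13 → 10 → 8 → 6 → 5 — 1 1/3 stops shorter (darker).
ISO: 1250 → 1600 → 2000 → 2500 → 3200 → 4000 → 5000 → 6400 → 8000 → 10000 → 12800 → 16000 → 20000 — 4 stops raised (brighter).
Net change so far: 2 2/3 stops brighter. Offset with the aperture: f/11 → f/13 → f/14 → f/16 → f/18 → f/20 → f/22 → f/25 → f/29.

f/29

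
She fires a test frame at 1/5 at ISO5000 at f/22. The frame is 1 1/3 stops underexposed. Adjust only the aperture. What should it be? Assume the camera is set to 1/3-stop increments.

Underexposed by 1 1/3 stops → need 1 1/3 stops brighter.
Aperture: f/22 → f/20 → f/18 → f/16 → f/14.

f/14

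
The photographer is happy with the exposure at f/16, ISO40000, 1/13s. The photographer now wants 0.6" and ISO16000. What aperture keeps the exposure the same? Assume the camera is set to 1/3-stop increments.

f/29

Shutter speed: 1/13 → 1/10 → 1/8 → 1/6 → 1/5 → 1/4 → 0.3 → 0.4 → 0.5 → 0.6 — 3 stops longer (brighter).
ISO: 40000 → 32000 → 25600 → 20000 → 16000 — 1 1/3 stops dropped (darker).
Net change so far: 1 2/3 stops brighter. Offset with the aperture: f/16 → f/18 → f/20 → f/22 → f/25 → f/29.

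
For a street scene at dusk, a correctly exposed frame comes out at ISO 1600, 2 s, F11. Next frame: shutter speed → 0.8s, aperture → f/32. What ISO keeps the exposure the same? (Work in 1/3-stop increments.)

Shutter speed: 2 → 1.6 → 1.3 → 1 → 0.8 — 1 1/3 stops faster (darker).
Aperture: f/11 → f/13 → f/14 → f/16 → f/18 → f/20 → f/22 → f/25 → f/29 → f/32 — 3 stops stopped down (darker).
Net change so far: 4 1/3 stops darker. Offset with the ISO: 1600 → 2000 → 2500 → 3200 → 4000 → 5000 → 6400 → 8000 → 10000 → 12800 → 16000 → 20000 → 25600 → 32000.

ISO 32000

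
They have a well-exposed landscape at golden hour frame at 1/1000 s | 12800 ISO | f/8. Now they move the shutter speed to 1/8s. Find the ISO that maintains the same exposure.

Shutter speed: 1/1000 → 1/500 → 1/250 → 1/125 → 1/60 → 1/30 → 1/15 → 1/8 — 7 stops longer (brighter).
Need 7 stops darker from the ISO: 12800 → 6400 → 3200 → 1600 → 800 → 400 → 200 → 100.

ISO 100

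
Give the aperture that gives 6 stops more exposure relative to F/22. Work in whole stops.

f/2.8

Aperture: f/22 → f/16 → f/11 → f/8 → f/5.6 → f/4 → f/2.8 — 6 stops larger aperture (brighter).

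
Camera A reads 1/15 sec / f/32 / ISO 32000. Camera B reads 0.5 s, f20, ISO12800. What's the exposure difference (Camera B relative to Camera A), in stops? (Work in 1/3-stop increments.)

Aperture: f/32 → f/29 → f/25 → f/22 → f/20 — 1 1/3 stops larger aperture (brighter).
Shutter speed: 1/15 → 1/13 → 1/10 → 1/8 → 1/6 → 1/5 → 1/4 → 0.3 → 0.4 → 0.5 — 3 stops longer (brighter).
ISO: 32000 → 25600 → 20000 → 16000 → 12800 — 1 1/3 stops dropped (darker).
Net: +1 1/3 +3 −1 1/3 = +3 stops.

3 stops brighter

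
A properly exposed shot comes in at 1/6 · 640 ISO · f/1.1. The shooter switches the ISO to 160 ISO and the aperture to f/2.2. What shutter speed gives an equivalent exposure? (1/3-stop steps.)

2.5 s

ISO: 640 → 500 → 400 → 320 → 250 → 200 → 160 — 2 stops lower (darker).
Aperture: f/1.1 → f/1.2 → f/1.4 → f/1.6 → f/1.8 → f/2 → f/2.2 — 2 stops stopped down (darker).
Net change so far: 4 stops darker. Offset with the shutter speed: 1/6 → 1/5 → 1/4 → 0.3 → 0.4 → 0.5 → 0.6 → 0.8 → 1 → 1.3 → 1.6 → 2 → 2.5.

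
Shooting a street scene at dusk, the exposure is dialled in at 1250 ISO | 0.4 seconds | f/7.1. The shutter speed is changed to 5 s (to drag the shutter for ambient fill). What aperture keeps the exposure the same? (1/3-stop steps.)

f/25

Shutter speed: 0.4 → 0.5 → 0.6 → 0.8 → 1 → 1.3 → 1.6 → 2 → 2.5 → 3.2 → 4 → 5 — 3 2/3 stops slower (brighter).
Need 3 2/3 stops darker from the aperture: f/7.1 → f/8 → f/9 → f/10 → f/11 → f/13 → f/14 → f/16 → f/18 → f/20 → f/22 → f/25.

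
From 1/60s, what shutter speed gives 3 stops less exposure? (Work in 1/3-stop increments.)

1/500s

Shutter speed: 1/60 → 1/80 → 1/100 → 1/125 → 1/160 → 1/200 → 1/250 → 1/320 → 1/400 → 1/500 — 3 stops faster (darker).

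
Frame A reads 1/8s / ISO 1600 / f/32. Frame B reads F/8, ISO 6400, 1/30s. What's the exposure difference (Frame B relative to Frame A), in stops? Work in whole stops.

4 stops brighter

Aperture: f/32 → f/22 → f/16 → f/11 → f/8 — 4 stops opened up (brighter).
Shutter speed: 1/8 → 1/15 → 1/30 — 2 stops shorter (darker).
ISO: 1600 → 3200 → 6400 — 2 stops higher (brighter).
Net: +4 −2 +2 = +4 stops.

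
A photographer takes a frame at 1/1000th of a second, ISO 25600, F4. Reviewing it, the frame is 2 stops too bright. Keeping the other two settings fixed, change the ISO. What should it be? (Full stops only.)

ISO 6400

Overexposed by 2 stops → need 2 stops darker.
ISO: 25600 → 12800 → 6400.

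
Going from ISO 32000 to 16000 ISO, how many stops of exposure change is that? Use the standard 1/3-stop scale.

1 stop

32000 → 25600 → 20000 → 16000 — count the steps: 3 third-stops = 1 stop.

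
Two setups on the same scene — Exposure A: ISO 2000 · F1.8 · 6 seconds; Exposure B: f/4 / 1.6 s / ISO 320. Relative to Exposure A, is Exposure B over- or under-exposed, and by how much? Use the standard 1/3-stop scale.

7 stops darker

Aperture: f/1.8 → f/2 → f/2.2 → f/2.5 → f/2.8 → f/3.2 → f/3.5 → f/4 — 2 1/3 stops smaller aperture (darker).
Shutter speed: 6 → 5 → 4 → 3.2 → 2.5 → 2 → 1.6 — 2 stops shorter (darker).
ISO: 2000 → 1600 → 1250 → 1000 → 800 → 640 → 500 → 400 → 320 — 2 2/3 stops dropped (darker).
Net: −2 1/3 −2 −2 2/3 = −7 stops.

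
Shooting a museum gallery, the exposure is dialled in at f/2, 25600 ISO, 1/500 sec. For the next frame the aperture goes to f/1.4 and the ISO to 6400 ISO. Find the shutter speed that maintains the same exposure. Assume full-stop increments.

Aperture: f/2 → f/1.4 — 1 stop opened up (brighter).
ISO: 25600 → 12800 → 6400 — 2 stops dropped (darker).
Net change so far: 1 stop darker. Offset with the shutter speed: 1/500 → 1/250.

1/250s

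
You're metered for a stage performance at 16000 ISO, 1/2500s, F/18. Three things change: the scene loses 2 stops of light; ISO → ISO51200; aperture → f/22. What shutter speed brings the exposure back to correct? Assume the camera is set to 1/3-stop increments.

1/1250s

Scene light: 2 stops darker.
ISO: 16000 → 20000 → 25600 → 32000 → 40000 → 51200 — 1 2/3 stops raised (brighter).
Aperture: f/18 → f/20 → f/22 — 2/3 stop smaller aperture (darker).
Net so far: 1 stop darker. Shutter speed: 1/2500 → 1/2000 → 1/1600 → 1/1250.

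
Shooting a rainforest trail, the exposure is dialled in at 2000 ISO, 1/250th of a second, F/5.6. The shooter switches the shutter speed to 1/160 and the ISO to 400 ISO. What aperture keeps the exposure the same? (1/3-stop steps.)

Shutter speed: 1/250 → 1/200 → 1/160 — 2/3 stop slower (brighter).
ISO: 2000 → 1600 → 1250 → 1000 → 800 → 640 → 500 → 400 — 2 1/3 stops lower (darker).
Net change so far: 1 2/3 stops darker. Offset with the aperture: f/5.6 → f/5 → f/4.5 → f/4 → f/3.5 → f/3.2.

f/3.2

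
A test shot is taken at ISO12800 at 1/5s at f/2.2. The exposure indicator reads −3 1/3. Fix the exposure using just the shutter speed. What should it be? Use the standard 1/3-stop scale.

Underexposed by 3 1/3 stops → need 3 1/3 stops brighter.
Shutter speed: 1/5 → 1/4 → 0.3 → 0.4 → 0.5 → 0.6 → 0.8 → 1 → 1.3 → 1.6 → 2.

2 s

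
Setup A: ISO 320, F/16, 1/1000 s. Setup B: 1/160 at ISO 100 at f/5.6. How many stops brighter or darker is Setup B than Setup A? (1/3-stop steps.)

4 stops brighter

Aperture: f/16 → f/14 → f/13 → f/11 → f/10 → f/9 → f/8 → f/7.1 → f/6.3 → f/5.6 — 3 stops wider (brighter).
Shutter speed: 1/1000 → 1/800 → 1/640 → 1/500 → 1/400 → 1/320 → 1/250 → 1/200 → 1/160 — 2 2/3 stops slower (brighter).
ISO: 320 → 250 → 200 → 160 → 125 → 100 — 1 2/3 stops lower (darker).
Net: +3 +2 2/3 −1 2/3 = +4 stops.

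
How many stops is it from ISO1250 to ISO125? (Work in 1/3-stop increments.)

1250 → 1000 → 800 → 640 → 500 → 400 → 320 → 250 → 200 → 160 → 125 — count the steps: 10 third-stops = 3 1/3 stops.

3 1/3 stops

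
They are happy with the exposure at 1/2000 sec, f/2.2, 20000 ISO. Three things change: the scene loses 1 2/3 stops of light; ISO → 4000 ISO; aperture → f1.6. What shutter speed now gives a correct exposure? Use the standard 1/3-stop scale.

Scene light: 1 2/3 stops darker.
ISO: 20000 → 16000 → 12800 → 10000 → 8000 → 6400 → 5000 → 4000 — 2 1/3 stops dropped (darker).
Aperture: f/2.2 → f/2 → f/1.8 → f/1.6 — 1 stop opened up (brighter).
Net so far: 3 stops darker. Shutter speed: 1/2000 → 1/1600 → 1/1250 → 1/1000 → 1/800 → 1/640 → 1/500 → 1/400 → 1/320 → 1/250.

1/250s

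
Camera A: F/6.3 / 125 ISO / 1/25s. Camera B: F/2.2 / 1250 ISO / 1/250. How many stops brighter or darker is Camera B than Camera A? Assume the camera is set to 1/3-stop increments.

Aperture: f/6.3 → f/5.6 → f/5 → f/4.5 → f/4 → f/3.5 → f/3.2 → f/2.8 → f/2.5 → f/2.2 — 3 stops wider (brighter).
Shutter speed: 1/25 → 1/30 → 1/40 → 1/50 → 1/60 → 1/80 → 1/100 → 1/125 → 1/160 → 1/200 → 1/250 — 3 1/3 stops faster (darker).
ISO: 125 → 160 → 200 → 250 → 320 → 400 → 500 → 640 → 800 → 1000 → 1250 — 3 1/3 stops raised (brighter).
Net: +3 −3 1/3 +3 1/3 = +3 stops.

3 stops brighter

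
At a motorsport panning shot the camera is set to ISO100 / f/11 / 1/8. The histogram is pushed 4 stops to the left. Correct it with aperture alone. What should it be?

Underexposed by 4 stops → need 4 stops brighter.
Aperture: f/11 → f/8 → f/5.6 → f/4 → f/2.8.

f/2.8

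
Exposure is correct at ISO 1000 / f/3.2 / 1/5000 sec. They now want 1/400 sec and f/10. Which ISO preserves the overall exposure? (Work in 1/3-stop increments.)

Shutter speed: 1/5000 → 1/4000 → 1/3200 → 1/2500 → 1/2000 → 1/1600 → 1/1250 → 1/1000 → 1/800 → 1/640 → 1/500 → 1/400 — 3 2/3 stops longer (brighter).
Aperture: f/3.2 → f/3.5 → f/4 → f/4.5 → f/5 → f/5.6 → f/6.3 → f/7.1 → f/8 → f/9 → f/10 — 3 1/3 stops smaller aperture (darker).
Net change so far: 1/3 stop brighter. Offset with the ISO: 1000 → 800.

ISO 800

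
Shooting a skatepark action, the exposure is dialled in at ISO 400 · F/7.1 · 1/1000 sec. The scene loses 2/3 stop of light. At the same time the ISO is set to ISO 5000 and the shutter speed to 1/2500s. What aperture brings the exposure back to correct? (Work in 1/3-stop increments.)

f/13

Scene light: 2/3 stop darker.
ISO: 400 → 500 → 640 → 800 → 1000 → 1250 → 1600 → 2000 → 2500 → 3200 → 4000 → 5000 — 3 2/3 stops raised (brighter).
Shutter speed: 1/1000 → 1/1250 → 1/1600 → 1/2000 → 1/2500 — 1 1/3 stops faster (darker).
Net so far: 1 2/3 stops brighter. Aperture: f/7.1 → f/8 → f/9 → f/10 → f/11 → f/13.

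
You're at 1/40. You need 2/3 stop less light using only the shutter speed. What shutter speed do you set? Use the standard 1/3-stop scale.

Shutter speed: 1/40 → 1/50 → 1/60 — 2/3 stop faster (darker).

1/60s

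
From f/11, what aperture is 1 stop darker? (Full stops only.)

f/16

Aperture: f/11 → f/16 — 1 stop smaller aperture (darker).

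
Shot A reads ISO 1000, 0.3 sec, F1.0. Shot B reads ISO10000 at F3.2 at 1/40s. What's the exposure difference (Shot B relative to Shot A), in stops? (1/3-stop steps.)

3 2/3 stops darker

Aperture: f/1.0 → f/1.1 → f/1.2 → f/1.4 → f/1.6 → f/1.8 → f/2 → f/2.2 → f/2.5 → f/2.8 → f/3.2 — 3 1/3 stops stopped down (darker).
Shutter speed: 0.3 → 1/4 → 1/5 → 1/6 → 1/8 → 1/10 → 1/13 → 1/15 → 1/20 → 1/25 → 1/30 → 1/40 — 3 2/3 stops shorter (darker).
ISO: 1000 → 1250 → 1600 → 2000 → 2500 → 3200 → 4000 → 5000 → 6400 → 8000 → 10000 — 3 1/3 stops higher (brighter).
Net: −3 1/3 −3 2/3 +3 1/3 = −3 2/3 stops.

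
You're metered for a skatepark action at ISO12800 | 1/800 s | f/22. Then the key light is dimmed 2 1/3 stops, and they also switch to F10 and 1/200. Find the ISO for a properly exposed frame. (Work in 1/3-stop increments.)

Scene light: 2 1/3 stops darker.
Aperture: f/22 → f/20 → f/18 → f/16 → f/14 → f/13 → f/11 → f/10 — 2 1/3 stops wider (brighter).
Shutter speed: 1/800 → 1/640 → 1/500 → 1/400 → 1/320 → 1/250 → 1/200 — 2 stops longer (brighter).
Net so far: 2 stops brighter. ISO: 12800 → 10000 → 8000 → 6400 → 5000 → 4000 → 3200.

ISO 3200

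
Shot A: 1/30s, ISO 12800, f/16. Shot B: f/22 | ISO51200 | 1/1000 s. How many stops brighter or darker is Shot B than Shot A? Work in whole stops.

Aperture: f/16 → f/22 — 1 stop stopped down (darker).
Shutter speed: 1/30 → 1/60 → 1/125 → 1/250 → 1/500 → 1/1000 — 5 stops shorter (darker).
ISO: 12800 → 25600 → 51200 — 2 stops higher (brighter).
Net: −1 −5 +2 = −4 stops.

4 stops darker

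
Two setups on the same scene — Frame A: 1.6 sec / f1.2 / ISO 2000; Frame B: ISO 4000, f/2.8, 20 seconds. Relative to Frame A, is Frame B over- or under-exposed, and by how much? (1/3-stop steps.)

Aperture: f/1.2 → f/1.4 → f/1.6 → f/1.8 → f/2 → f/2.2 → f/2.5 → f/2.8 — 2 1/3 stops smaller aperture (darker).
Shutter speed: 1.6 → 2 → 2.5 → 3.2 → 4 → 5 → 6 → 8 → 10 → 13 → 15 → 20 — 3 2/3 stops longer (brighter).
ISO: 2000 → 2500 → 3200 → 4000 — 1 stop raised (brighter).
Net: −2 1/3 +3 2/3 +1 = +2 1/3 stops.

2 1/3 stops brighter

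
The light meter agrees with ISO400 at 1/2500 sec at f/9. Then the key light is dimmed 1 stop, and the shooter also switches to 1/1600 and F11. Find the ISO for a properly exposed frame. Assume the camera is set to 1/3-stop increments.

ISO 800

Scene light: 1 stop darker.
Shutter speed: 1/2500 → 1/2000 → 1/1600 — 2/3 stop slower (brighter).
Aperture: f/9 → f/10 → f/11 — 2/3 stop stopped down (darker).
Net so far: 1 stop darker. ISO: 400 → 500 → 640 → 800.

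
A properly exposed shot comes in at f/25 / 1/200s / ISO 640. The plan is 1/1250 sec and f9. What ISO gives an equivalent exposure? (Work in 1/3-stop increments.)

ISO 500

Shutter speed: 1/200 → 1/250 → 1/320 → 1/400 → 1/500 → 1/640 → 1/800 → 1/1000 → 1/1250 — 2 2/3 stops faster (darker).
Aperture: f/25 → f/22 → f/20 → f/18 → f/16 → f/14 → f/13 → f/11 → f/10 → f/9 — 3 stops wider (brighter).
Net change so far: 1/3 stop brighter. Offset with the ISO: 640 → 500.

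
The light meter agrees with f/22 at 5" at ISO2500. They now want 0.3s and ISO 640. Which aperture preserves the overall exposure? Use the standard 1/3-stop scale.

f/2.8

Shutter speed: 5 → 4 → 3.2 → 2.5 → 2 → 1.6 → 1.3 → 1 → 0.8 → 0.6 → 0.5 → 0.4 → 0.3 — 4 stops shorter (darker).
ISO: 2500 → 2000 → 1600 → 1250 → 1000 → 800 → 640 — 2 stops dropped (darker).
Net change so far: 6 stops darker. Offset with the aperture: f/22 → f/20 → f/18 → f/16 → f/14 → f/13 → f/11 → f/10 → f/9 → f/8 → f/7.1 → f/6.3 → f/5.6 → f/5 → f/4.5 → f/4 → f/3.5 → f/3.2 → f/2.8.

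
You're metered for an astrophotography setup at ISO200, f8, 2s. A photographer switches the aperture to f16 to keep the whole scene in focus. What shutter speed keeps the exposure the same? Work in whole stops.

Aperture: f/8 → f/11 → f/16 — 2 stops smaller aperture (darker).
Need 2 stops brighter from the shutter speed: 2 → 4 → 8.

8 s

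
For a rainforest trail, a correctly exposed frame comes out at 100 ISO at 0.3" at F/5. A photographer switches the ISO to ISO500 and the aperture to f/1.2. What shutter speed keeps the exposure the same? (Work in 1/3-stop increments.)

ISO: 100 → 125 → 160 → 200 → 250 → 320 → 400 → 500 — 2 1/3 stops higher (brighter).
Aperture: f/5 → f/4.5 → f/4 → f/3.5 → f/3.2 → f/2.8 → f/2.5 → f/2.2 → f/2 → f/1.8 → f/1.6 → f/1.4 → f/1.2 — 4 stops larger aperture (brighter).
Net change so far: 6 1/3 stops brighter. Offset with the shutter speed: 0.3 → 1/4 → 1/5 → 1/6 → 1/8 → 1/10 → 1/13 → 1/15 → 1/20 → 1/25 → 1/30 → 1/40 → 1/50 → 1/60 → 1/80 → 1/100 → 1/125 → 1/160 → 1/200 → 1/250.

1/250s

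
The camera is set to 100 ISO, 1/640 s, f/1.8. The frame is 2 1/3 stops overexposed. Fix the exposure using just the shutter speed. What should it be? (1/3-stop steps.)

1/3200s

Overexposed by 2 1/3 stops → need 2 1/3 stops darker.
Shutter speed: 1/640 → 1/800 → 1/1000 → 1/1250 → 1/1600 → 1/2000 → 1/2500 → 1/3200.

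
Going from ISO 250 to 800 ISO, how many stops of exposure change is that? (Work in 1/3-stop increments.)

250 → 320 → 400 → 500 → 640 → 800 — count the steps: 5 third-stops = 1 2/3 stops.

1 2/3 stops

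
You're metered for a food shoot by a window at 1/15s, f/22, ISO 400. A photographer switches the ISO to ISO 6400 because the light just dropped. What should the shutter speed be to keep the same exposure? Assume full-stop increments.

1/250s

ISO: 400 → 800 → 1600 → 3200 → 6400 — 4 stops raised (brighter).
Need 4 stops darker from the shutter speed: 1/15 → 1/30 → 1/60 → 1/125 → 1/250.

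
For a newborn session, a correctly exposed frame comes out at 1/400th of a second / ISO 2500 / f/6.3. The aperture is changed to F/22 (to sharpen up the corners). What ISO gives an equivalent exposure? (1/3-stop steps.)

ISO 32000

Aperture: f/6.3 → f/7.1 → f/8 → f/9 → f/10 → f/11 → f/13 → f/14 → f/16 → f/18 → f/20 → f/22 — 3 2/3 stops stopped down (darker).
Need 3 2/3 stops brighter from the ISO: 2500 → 3200 → 4000 → 5000 → 6400 → 8000 → 10000 → 12800 → 16000 → 20000 → 25600 → 32000.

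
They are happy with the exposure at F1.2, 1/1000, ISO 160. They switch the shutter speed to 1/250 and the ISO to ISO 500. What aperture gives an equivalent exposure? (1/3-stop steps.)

f/4.5

Shutter speed: 1/1000 → 1/800 → 1/640 → 1/500 → 1/400 → 1/320 → 1/250 — 2 stops slower (brighter).
ISO: 160 → 200 → 250 → 320 → 400 → 500 — 1 2/3 stops raised (brighter).
Net change so far: 3 2/3 stops brighter. Offset with the aperture: f/1.2 → f/1.4 → f/1.6 → f/1.8 → f/2 → f/2.2 → f/2.5 → f/2.8 → f/3.2 → f/3.5 → f/4 → f/4.5.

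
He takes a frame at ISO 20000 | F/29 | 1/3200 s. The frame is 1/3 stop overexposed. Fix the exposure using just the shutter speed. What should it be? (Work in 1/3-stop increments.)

Overexposed by 1/3 stop → need 1/3 stop darker.
Shutter speed: 1/3200 → 1/4000.

1/4000s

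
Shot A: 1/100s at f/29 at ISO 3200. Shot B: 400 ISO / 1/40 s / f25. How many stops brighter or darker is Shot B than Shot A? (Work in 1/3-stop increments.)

Aperture: f/29 → f/25 — 1/3 stop larger aperture (brighter).
Shutter speed: 1/100 → 1/80 → 1/60 → 1/50 → 1/40 — 1 1/3 stops slower (brighter).
ISO: 3200 → 2500 → 2000 → 1600 → 1250 → 1000 → 800 → 640 → 500 → 400 — 3 stops dropped (darker).
Net: +1/3 +1 1/3 −3 = −1 1/3 stops.

1 1/3 stops darker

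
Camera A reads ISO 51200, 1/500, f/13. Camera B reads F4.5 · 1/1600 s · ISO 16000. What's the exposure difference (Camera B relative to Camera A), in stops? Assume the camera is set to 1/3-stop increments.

1/3 stop darker

Aperture: f/13 → f/11 → f/10 → f/9 → f/8 → f/7.1 → f/6.3 → f/5.6 → f/5 → f/4.5 — 3 stops larger aperture (brighter).
Shutter speed: 1/500 → 1/640 → 1/800 → 1/1000 → 1/1250 → 1/1600 — 1 2/3 stops shorter (darker).
ISO: 51200 → 40000 → 32000 → 25600 → 20000 → 16000 — 1 2/3 stops dropped (darker).
Net: +3 −1 2/3 −1 2/3 = −1/3 stops.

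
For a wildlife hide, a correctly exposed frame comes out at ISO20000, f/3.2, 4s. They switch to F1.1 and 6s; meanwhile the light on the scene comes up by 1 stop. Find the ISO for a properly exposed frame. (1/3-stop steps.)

Scene light: 1 stop brighter.
Aperture: f/3.2 → f/2.8 → f/2.5 → f/2.2 → f/2 → f/1.8 → f/1.6 → f/1.4 → f/1.2 → f/1.1 — 3 stops larger aperture (brighter).
Shutter speed: 4 → 5 → 6 — 2/3 stop slower (brighter).
Net so far: 4 2/3 stops brighter. ISO: 20000 → 16000 → 12800 → 10000 → 8000 → 6400 → 5000 → 4000 → 3200 → 2500 → 2000 → 1600 → 1250 → 1000 → 800.

ISO 800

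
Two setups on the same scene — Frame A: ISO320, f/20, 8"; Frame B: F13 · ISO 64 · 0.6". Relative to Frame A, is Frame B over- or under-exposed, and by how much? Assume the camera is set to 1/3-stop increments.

Aperture: f/20 → f/18 → f/16 → f/14 → f/13 — 1 1/3 stops opened up (brighter).
Shutter speed: 8 → 6 → 5 → 4 → 3.2 → 2.5 → 2 → 1.6 → 1.3 → 1 → 0.8 → 0.6 — 3 2/3 stops faster (darker).
ISO: 320 → 250 → 200 → 160 → 125 → 100 → 80 → 64 — 2 1/3 stops lower (darker).
Net: +1 1/3 −3 2/3 −2 1/3 = −4 2/3 stops.

4 2/3 stops darker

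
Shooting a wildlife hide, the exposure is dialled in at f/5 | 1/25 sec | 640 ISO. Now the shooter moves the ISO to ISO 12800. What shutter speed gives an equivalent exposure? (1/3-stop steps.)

ISO: 640 → 800 → 1000 → 1250 → 1600 → 2000 → 2500 → 3200 → 4000 → 5000 → 6400 → 8000 → 10000 → 12800 — 4 1/3 stops raised (brighter).
Need 4 1/3 stops darker from the shutter speed: 1/25 → 1/30 → 1/40 → 1/50 → 1/60 → 1/80 → 1/100 → 1/125 → 1/160 → 1/200 → 1/250 → 1/320 → 1/400 → 1/500.

1/500s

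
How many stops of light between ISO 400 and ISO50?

400 → 200 → 100 → 50 — count the steps: 3 stops.

3 stops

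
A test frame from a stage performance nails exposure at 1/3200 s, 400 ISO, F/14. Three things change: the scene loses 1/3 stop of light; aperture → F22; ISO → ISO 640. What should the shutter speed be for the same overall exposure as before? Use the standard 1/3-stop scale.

1/1600s

Scene light: 1/3 stop darker.
Aperture: f/14 → f/16 → f/18 → f/20 → f/22 — 1 1/3 stops smaller aperture (darker).
ISO: 400 → 500 → 640 — 2/3 stop higher (brighter).
Net so far: 1 stop darker. Shutter speed: 1/3200 → 1/2500 → 1/2000 → 1/1600.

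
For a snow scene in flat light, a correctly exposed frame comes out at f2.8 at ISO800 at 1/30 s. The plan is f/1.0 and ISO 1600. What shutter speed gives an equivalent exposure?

1/500s

Aperture: f/2.8 → f/2 → f/1.4 → f/1.0 — 3 stops opened up (brighter).
ISO: 800 → 1600 — 1 stop raised (brighter).
Net change so far: 4 stops brighter. Offset with the shutter speed: 1/30 → 1/60 → 1/125 → 1/250 → 1/500.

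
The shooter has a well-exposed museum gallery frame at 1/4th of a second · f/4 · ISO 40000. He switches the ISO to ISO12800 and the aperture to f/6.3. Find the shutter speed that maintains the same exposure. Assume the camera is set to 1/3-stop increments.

ISO: 40000 → 32000 → 25600 → 20000 → 16000 → 12800 — 1 2/3 stops lower (darker).
Aperture: f/4 → f/4.5 → f/5 → f/5.6 → f/6.3 — 1 1/3 stops narrower (darker).
Net change so far: 3 stops darker. Offset with the shutter speed: 1/4 → 0.3 → 0.4 → 0.5 → 0.6 → 0.8 → 1 → 1.3 → 1.6 → 2.

2 s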